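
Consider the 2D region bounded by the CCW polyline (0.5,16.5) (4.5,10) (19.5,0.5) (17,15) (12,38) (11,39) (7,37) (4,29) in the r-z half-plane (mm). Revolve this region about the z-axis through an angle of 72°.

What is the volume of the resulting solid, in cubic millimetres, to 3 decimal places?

Volume = 4881.302 mm³

Profile (r,z), 8 vertices: (0.5,16.5) (4.5,10) (19.5,0.5) (17,15) (12,38) (11,39) (7,37) (4,29)
edge 0: (0.5,16.5)→(4.5,10)  cross = 0.5·10 − 4.5·16.5 = -69.2500; (r_i+r_j)·cross = 5·-69.2500 = -346.2500
edge 1: (4.5,10)→(19.5,0.5)  cross = 4.5·0.5 − 19.5·10 = -192.7500; (r_i+r_j)·cross = 24·-192.7500 = -4626.0000
edge 2: (19.5,0.5)→(17,15)  cross = 19.5·15 − 17·0.5 = 284.0000; (r_i+r_j)·cross = 36.5·284.0000 = 10366.0000
edge 3: (17,15)→(12,38)  cross = 17·38 − 12·15 = 466.0000; (r_i+r_j)·cross = 29·466.0000 = 13514.0000
edge 4: (12,38)→(11,39)  cross = 12·39 − 11·38 = 50.0000; (r_i+r_j)·cross = 23·50.0000 = 1150.0000
edge 5: (11,39)→(7,37)  cross = 11·37 − 7·39 = 134.0000; (r_i+r_j)·cross = 18·134.0000 = 2412.0000
edge 6: (7,37)→(4,29)  cross = 7·29 − 4·37 = 55.0000; (r_i+r_j)·cross = 11·55.0000 = 605.0000
edge 7: (4,29)→(0.5,16.5)  cross = 4·16.5 − 0.5·29 = 51.5000; (r_i+r_j)·cross = 4.5·51.5000 = 231.7500
Σcross = 778.5000 → A = |Σcross|/2 = 389.2500 mm²
Σ(r_i+r_j)·cross = 23306.5000 → first moment M = |Σ|/6 = 3884.4167
R_c = M/A = 3884.4167/389.2500 = 9.9792 mm
θ = 72° = 1.256637 rad
V = θ·R_c·A = 1.256637·9.9792·389.2500 = 4881.302 mm³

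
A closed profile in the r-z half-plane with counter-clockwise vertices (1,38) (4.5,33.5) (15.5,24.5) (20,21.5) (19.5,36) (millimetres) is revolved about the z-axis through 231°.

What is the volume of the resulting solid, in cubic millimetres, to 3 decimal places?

Volume = 7950.029 mm³

Profile (r,z), 5 vertices: (1,38) (4.5,33.5) (15.5,24.5) (20,21.5) (19.5,36)
edge 0: (1,38)→(4.5,33.5)  cross = 1·33.5 − 4.5·38 = -137.5000; (r_i+r_j)·cross = 5.5·-137.5000 = -756.2500
edge 1: (4.5,33.5)→(15.5,24.5)  cross = 4.5·24.5 − 15.5·33.5 = -409.0000; (r_i+r_j)·cross = 20·-409.0000 = -8180.0000
edge 2: (15.5,24.5)→(20,21.5)  cross = 15.5·21.5 − 20·24.5 = -156.7500; (r_i+r_j)·cross = 35.5·-156.7500 = -5564.6250
edge 3: (20,21.5)→(19.5,36)  cross = 20·36 − 19.5·21.5 = 300.7500; (r_i+r_j)·cross = 39.5·300.7500 = 11879.6250
edge 4: (19.5,36)→(1,38)  cross = 19.5·38 − 1·36 = 705.0000; (r_i+r_j)·cross = 20.5·705.0000 = 14452.5000
Σcross = 302.5000 → A = |Σcross|/2 = 151.2500 mm²
Σ(r_i+r_j)·cross = 11831.2500 → first moment M = |Σ|/6 = 1971.8750
R_c = M/A = 1971.8750/151.2500 = 13.0372 mm
θ = 231° = 4.031711 rad
V = θ·R_c·A = 4.031711·13.0372·151.2500 = 7950.029 mm³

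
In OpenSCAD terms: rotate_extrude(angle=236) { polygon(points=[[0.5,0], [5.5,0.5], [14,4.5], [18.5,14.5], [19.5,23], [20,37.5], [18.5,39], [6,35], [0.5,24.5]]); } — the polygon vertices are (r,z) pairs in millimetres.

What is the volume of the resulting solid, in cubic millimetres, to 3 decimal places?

Profile (r,z), 9 vertices: (0.5,0) (5.5,0.5) (14,4.5) (18.5,14.5) (19.5,23) (20,37.5) (18.5,39) (6,35) (0.5,24.5)
edge 0: (0.5,0)→(5.5,0.5)  cross = 0.5·0.5 − 5.5·0 = 0.2500; (r_i+r_j)·cross = 6·0.2500 = 1.5000
edge 1: (5.5,0.5)→(14,4.5)  cross = 5.5·4.5 − 14·0.5 = 17.7500; (r_i+r_j)·cross = 19.5·17.7500 = 346.1250
edge 2: (14,4.5)→(18.5,14.5)  cross = 14·14.5 − 18.5·4.5 = 119.7500; (r_i+r_j)·cross = 32.5·119.7500 = 3891.8750
edge 3: (18.5,14.5)→(19.5,23)  cross = 18.5·23 − 19.5·14.5 = 142.7500; (r_i+r_j)·cross = 38·142.7500 = 5424.5000
edge 4: (19.5,23)→(20,37.5)  cross = 19.5·37.5 − 20·23 = 271.2500; (r_i+r_j)·cross = 39.5·271.2500 = 10714.3750
edge 5: (20,37.5)→(18.5,39)  cross = 20·39 − 18.5·37.5 = 86.2500; (r_i+r_j)·cross = 38.5·86.2500 = 3320.6250
edge 6: (18.5,39)→(6,35)  cross = 18.5·35 − 6·39 = 413.5000; (r_i+r_j)·cross = 24.5·413.5000 = 10130.7500
edge 7: (6,35)→(0.5,24.5)  cross = 6·24.5 − 0.5·35 = 129.5000; (r_i+r_j)·cross = 6.5·129.5000 = 841.7500
edge 8: (0.5,24.5)→(0.5,0)  cross = 0.5·0 − 0.5·24.5 = -12.2500; (r_i+r_j)·cross = 1·-12.2500 = -12.2500
Σcross = 1168.7500 → A = |Σcross|/2 = 584.3750 mm²
Σ(r_i+r_j)·cross = 34659.2500 → first moment M = |Σ|/6 = 5776.5417
R_c = M/A = 5776.5417/584.3750 = 9.8850 mm
θ = 236° = 4.118977 rad
V = θ·R_c·A = 4.118977·9.8850·584.3750 = 23793.442 mm³

Volume = 23793.442 mm³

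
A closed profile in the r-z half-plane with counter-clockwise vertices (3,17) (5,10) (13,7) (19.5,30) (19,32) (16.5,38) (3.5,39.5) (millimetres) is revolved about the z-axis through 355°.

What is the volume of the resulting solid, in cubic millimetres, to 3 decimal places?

Volume = 25864.089 mm³

Profile (r,z), 7 vertices: (3,17) (5,10) (13,7) (19.5,30) (19,32) (16.5,38) (3.5,39.5)
edge 0: (3,17)→(5,10)  cross = 3·10 − 5·17 = -55.0000; (r_i+r_j)·cross = 8·-55.0000 = -440.0000
edge 1: (5,10)→(13,7)  cross = 5·7 − 13·10 = -95.0000; (r_i+r_j)·cross = 18·-95.0000 = -1710.0000
edge 2: (13,7)→(19.5,30)  cross = 13·30 − 19.5·7 = 253.5000; (r_i+r_j)·cross = 32.5·253.5000 = 8238.7500
edge 3: (19.5,30)→(19,32)  cross = 19.5·32 − 19·30 = 54.0000; (r_i+r_j)·cross = 38.5·54.0000 = 2079.0000
edge 4: (19,32)→(16.5,38)  cross = 19·38 − 16.5·32 = 194.0000; (r_i+r_j)·cross = 35.5·194.0000 = 6887.0000
edge 5: (16.5,38)→(3.5,39.5)  cross = 16.5·39.5 − 3.5·38 = 518.7500; (r_i+r_j)·cross = 20·518.7500 = 10375.0000
edge 6: (3.5,39.5)→(3,17)  cross = 3.5·17 − 3·39.5 = -59.0000; (r_i+r_j)·cross = 6.5·-59.0000 = -383.5000
Σcross = 811.2500 → A = |Σcross|/2 = 405.6250 mm²
Σ(r_i+r_j)·cross = 25046.2500 → first moment M = |Σ|/6 = 4174.3750
R_c = M/A = 4174.3750/405.6250 = 10.2912 mm
θ = 355° = 6.195919 rad
V = θ·R_c·A = 6.195919·10.2912·405.6250 = 25864.089 mm³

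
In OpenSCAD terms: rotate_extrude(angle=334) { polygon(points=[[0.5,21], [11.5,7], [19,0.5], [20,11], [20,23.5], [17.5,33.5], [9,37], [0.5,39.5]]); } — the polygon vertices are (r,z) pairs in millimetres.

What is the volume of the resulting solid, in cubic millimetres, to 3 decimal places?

Volume = 32147.439 mm³

Profile (r,z), 8 vertices: (0.5,21) (11.5,7) (19,0.5) (20,11) (20,23.5) (17.5,33.5) (9,37) (0.5,39.5)
edge 0: (0.5,21)→(11.5,7)  cross = 0.5·7 − 11.5·21 = -238.0000; (r_i+r_j)·cross = 12·-238.0000 = -2856.0000
edge 1: (11.5,7)→(19,0.5)  cross = 11.5·0.5 − 19·7 = -127.2500; (r_i+r_j)·cross = 30.5·-127.2500 = -3881.1250
edge 2: (19,0.5)→(20,11)  cross = 19·11 − 20·0.5 = 199.0000; (r_i+r_j)·cross = 39·199.0000 = 7761.0000
edge 3: (20,11)→(20,23.5)  cross = 20·23.5 − 20·11 = 250.0000; (r_i+r_j)·cross = 40·250.0000 = 10000.0000
edge 4: (20,23.5)→(17.5,33.5)  cross = 20·33.5 − 17.5·23.5 = 258.7500; (r_i+r_j)·cross = 37.5·258.7500 = 9703.1250
edge 5: (17.5,33.5)→(9,37)  cross = 17.5·37 − 9·33.5 = 346.0000; (r_i+r_j)·cross = 26.5·346.0000 = 9169.0000
edge 6: (9,37)→(0.5,39.5)  cross = 9·39.5 − 0.5·37 = 337.0000; (r_i+r_j)·cross = 9.5·337.0000 = 3201.5000
edge 7: (0.5,39.5)→(0.5,21)  cross = 0.5·21 − 0.5·39.5 = -9.2500; (r_i+r_j)·cross = 1·-9.2500 = -9.2500
Σcross = 1016.2500 → A = |Σcross|/2 = 508.1250 mm²
Σ(r_i+r_j)·cross = 33088.2500 → first moment M = |Σ|/6 = 5514.7083
R_c = M/A = 5514.7083/508.1250 = 10.8531 mm
θ = 334° = 5.829400 rad
V = θ·R_c·A = 5.829400·10.8531·508.1250 = 32147.439 mm³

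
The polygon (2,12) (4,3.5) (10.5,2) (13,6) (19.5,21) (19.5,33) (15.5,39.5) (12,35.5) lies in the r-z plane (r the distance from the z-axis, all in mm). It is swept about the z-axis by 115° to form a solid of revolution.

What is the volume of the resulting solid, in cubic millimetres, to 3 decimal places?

Profile (r,z), 8 vertices: (2,12) (4,3.5) (10.5,2) (13,6) (19.5,21) (19.5,33) (15.5,39.5) (12,35.5)
edge 0: (2,12)→(4,3.5)  cross = 2·3.5 − 4·12 = -41.0000; (r_i+r_j)·cross = 6·-41.0000 = -246.0000
edge 1: (4,3.5)→(10.5,2)  cross = 4·2 − 10.5·3.5 = -28.7500; (r_i+r_j)·cross = 14.5·-28.7500 = -416.8750
edge 2: (10.5,2)→(13,6)  cross = 10.5·6 − 13·2 = 37.0000; (r_i+r_j)·cross = 23.5·37.0000 = 869.5000
edge 3: (13,6)→(19.5,21)  cross = 13·21 − 19.5·6 = 156.0000; (r_i+r_j)·cross = 32.5·156.0000 = 5070.0000
edge 4: (19.5,21)→(19.5,33)  cross = 19.5·33 − 19.5·21 = 234.0000; (r_i+r_j)·cross = 39·234.0000 = 9126.0000
edge 5: (19.5,33)→(15.5,39.5)  cross = 19.5·39.5 − 15.5·33 = 258.7500; (r_i+r_j)·cross = 35·258.7500 = 9056.2500
edge 6: (15.5,39.5)→(12,35.5)  cross = 15.5·35.5 − 12·39.5 = 76.2500; (r_i+r_j)·cross = 27.5·76.2500 = 2096.8750
edge 7: (12,35.5)→(2,12)  cross = 12·12 − 2·35.5 = 73.0000; (r_i+r_j)·cross = 14·73.0000 = 1022.0000
Σcross = 765.2500 → A = |Σcross|/2 = 382.6250 mm²
Σ(r_i+r_j)·cross = 26577.7500 → first moment M = |Σ|/6 = 4429.6250
R_c = M/A = 4429.6250/382.6250 = 11.5769 mm
θ = 115° = 2.007129 rad
V = θ·R_c·A = 2.007129·11.5769·382.6250 = 8890.827 mm³

Volume = 8890.827 mm³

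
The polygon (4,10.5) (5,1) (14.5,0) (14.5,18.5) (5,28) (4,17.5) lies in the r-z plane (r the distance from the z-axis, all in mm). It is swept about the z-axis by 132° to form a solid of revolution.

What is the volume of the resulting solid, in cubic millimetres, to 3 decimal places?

Volume = 4887.489 mm³

Profile (r,z), 6 vertices: (4,10.5) (5,1) (14.5,0) (14.5,18.5) (5,28) (4,17.5)
edge 0: (4,10.5)→(5,1)  cross = 4·1 − 5·10.5 = -48.5000; (r_i+r_j)·cross = 9·-48.5000 = -436.5000
edge 1: (5,1)→(14.5,0)  cross = 5·0 − 14.5·1 = -14.5000; (r_i+r_j)·cross = 19.5·-14.5000 = -282.7500
edge 2: (14.5,0)→(14.5,18.5)  cross = 14.5·18.5 − 14.5·0 = 268.2500; (r_i+r_j)·cross = 29·268.2500 = 7779.2500
edge 3: (14.5,18.5)→(5,28)  cross = 14.5·28 − 5·18.5 = 313.5000; (r_i+r_j)·cross = 19.5·313.5000 = 6113.2500
edge 4: (5,28)→(4,17.5)  cross = 5·17.5 − 4·28 = -24.5000; (r_i+r_j)·cross = 9·-24.5000 = -220.5000
edge 5: (4,17.5)→(4,10.5)  cross = 4·10.5 − 4·17.5 = -28.0000; (r_i+r_j)·cross = 8·-28.0000 = -224.0000
Σcross = 466.2500 → A = |Σcross|/2 = 233.1250 mm²
Σ(r_i+r_j)·cross = 12728.7500 → first moment M = |Σ|/6 = 2121.4583
R_c = M/A = 2121.4583/233.1250 = 9.1001 mm
θ = 132° = 2.303835 rad
V = θ·R_c·A = 2.303835·9.1001·233.1250 = 4887.489 mm³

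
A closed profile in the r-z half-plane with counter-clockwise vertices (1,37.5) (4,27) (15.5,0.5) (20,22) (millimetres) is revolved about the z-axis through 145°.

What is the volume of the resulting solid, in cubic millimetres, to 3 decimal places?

Profile (r,z), 4 vertices: (1,37.5) (4,27) (15.5,0.5) (20,22)
edge 0: (1,37.5)→(4,27)  cross = 1·27 − 4·37.5 = -123.0000; (r_i+r_j)·cross = 5·-123.0000 = -615.0000
edge 1: (4,27)→(15.5,0.5)  cross = 4·0.5 − 15.5·27 = -416.5000; (r_i+r_j)·cross = 19.5·-416.5000 = -8121.7500
edge 2: (15.5,0.5)→(20,22)  cross = 15.5·22 − 20·0.5 = 331.0000; (r_i+r_j)·cross = 35.5·331.0000 = 11750.5000
edge 3: (20,22)→(1,37.5)  cross = 20·37.5 − 1·22 = 728.0000; (r_i+r_j)·cross = 21·728.0000 = 15288.0000
Σcross = 519.5000 → A = |Σcross|/2 = 259.7500 mm²
Σ(r_i+r_j)·cross = 18301.7500 → first moment M = |Σ|/6 = 3050.2917
R_c = M/A = 3050.2917/259.7500 = 11.7432 mm
θ = 145° = 2.530727 rad
V = θ·R_c·A = 2.530727·11.7432·259.7500 = 7719.457 mm³

Volume = 7719.457 mm³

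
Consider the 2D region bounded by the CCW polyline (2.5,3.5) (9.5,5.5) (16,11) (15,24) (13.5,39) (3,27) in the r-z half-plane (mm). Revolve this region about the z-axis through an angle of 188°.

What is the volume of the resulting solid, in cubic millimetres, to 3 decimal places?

Volume = 9944.554 mm³

Profile (r,z), 6 vertices: (2.5,3.5) (9.5,5.5) (16,11) (15,24) (13.5,39) (3,27)
edge 0: (2.5,3.5)→(9.5,5.5)  cross = 2.5·5.5 − 9.5·3.5 = -19.5000; (r_i+r_j)·cross = 12·-19.5000 = -234.0000
edge 1: (9.5,5.5)→(16,11)  cross = 9.5·11 − 16·5.5 = 16.5000; (r_i+r_j)·cross = 25.5·16.5000 = 420.7500
edge 2: (16,11)→(15,24)  cross = 16·24 − 15·11 = 219.0000; (r_i+r_j)·cross = 31·219.0000 = 6789.0000
edge 3: (15,24)→(13.5,39)  cross = 15·39 − 13.5·24 = 261.0000; (r_i+r_j)·cross = 28.5·261.0000 = 7438.5000
edge 4: (13.5,39)→(3,27)  cross = 13.5·27 − 3·39 = 247.5000; (r_i+r_j)·cross = 16.5·247.5000 = 4083.7500
edge 5: (3,27)→(2.5,3.5)  cross = 3·3.5 − 2.5·27 = -57.0000; (r_i+r_j)·cross = 5.5·-57.0000 = -313.5000
Σcross = 667.5000 → A = |Σcross|/2 = 333.7500 mm²
Σ(r_i+r_j)·cross = 18184.5000 → first moment M = |Σ|/6 = 3030.7500
R_c = M/A = 3030.7500/333.7500 = 9.0809 mm
θ = 188° = 3.281219 rad
V = θ·R_c·A = 3.281219·9.0809·333.7500 = 9944.554 mm³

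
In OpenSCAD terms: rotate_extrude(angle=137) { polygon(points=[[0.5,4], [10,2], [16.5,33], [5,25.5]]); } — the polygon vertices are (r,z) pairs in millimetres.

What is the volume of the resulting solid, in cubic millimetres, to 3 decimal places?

Volume = 5180.520 mm³

Profile (r,z), 4 vertices: (0.5,4) (10,2) (16.5,33) (5,25.5)
edge 0: (0.5,4)→(10,2)  cross = 0.5·2 − 10·4 = -39.0000; (r_i+r_j)·cross = 10.5·-39.0000 = -409.5000
edge 1: (10,2)→(16.5,33)  cross = 10·33 − 16.5·2 = 297.0000; (r_i+r_j)·cross = 26.5·297.0000 = 7870.5000
edge 2: (16.5,33)→(5,25.5)  cross = 16.5·25.5 − 5·33 = 255.7500; (r_i+r_j)·cross = 21.5·255.7500 = 5498.6250
edge 3: (5,25.5)→(0.5,4)  cross = 5·4 − 0.5·25.5 = 7.2500; (r_i+r_j)·cross = 5.5·7.2500 = 39.8750
Σcross = 521.0000 → A = |Σcross|/2 = 260.5000 mm²
Σ(r_i+r_j)·cross = 12999.5000 → first moment M = |Σ|/6 = 2166.5833
R_c = M/A = 2166.5833/260.5000 = 8.3170 mm
θ = 137° = 2.391101 rad
V = θ·R_c·A = 2.391101·8.3170·260.5000 = 5180.520 mm³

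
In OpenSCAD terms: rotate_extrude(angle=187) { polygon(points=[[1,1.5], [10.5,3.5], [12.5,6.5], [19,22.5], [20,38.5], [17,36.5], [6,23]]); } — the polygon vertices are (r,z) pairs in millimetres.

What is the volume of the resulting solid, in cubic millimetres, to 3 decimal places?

Profile (r,z), 7 vertices: (1,1.5) (10.5,3.5) (12.5,6.5) (19,22.5) (20,38.5) (17,36.5) (6,23)
edge 0: (1,1.5)→(10.5,3.5)  cross = 1·3.5 − 10.5·1.5 = -12.2500; (r_i+r_j)·cross = 11.5·-12.2500 = -140.8750
edge 1: (10.5,3.5)→(12.5,6.5)  cross = 10.5·6.5 − 12.5·3.5 = 24.5000; (r_i+r_j)·cross = 23·24.5000 = 563.5000
edge 2: (12.5,6.5)→(19,22.5)  cross = 12.5·22.5 − 19·6.5 = 157.7500; (r_i+r_j)·cross = 31.5·157.7500 = 4969.1250
edge 3: (19,22.5)→(20,38.5)  cross = 19·38.5 − 20·22.5 = 281.5000; (r_i+r_j)·cross = 39·281.5000 = 10978.5000
edge 4: (20,38.5)→(17,36.5)  cross = 20·36.5 − 17·38.5 = 75.5000; (r_i+r_j)·cross = 37·75.5000 = 2793.5000
edge 5: (17,36.5)→(6,23)  cross = 17·23 − 6·36.5 = 172.0000; (r_i+r_j)·cross = 23·172.0000 = 3956.0000
edge 6: (6,23)→(1,1.5)  cross = 6·1.5 − 1·23 = -14.0000; (r_i+r_j)·cross = 7·-14.0000 = -98.0000
Σcross = 685.0000 → A = |Σcross|/2 = 342.5000 mm²
Σ(r_i+r_j)·cross = 23021.7500 → first moment M = |Σ|/6 = 3836.9583
R_c = M/A = 3836.9583/342.5000 = 11.2028 mm
θ = 187° = 3.263766 rad
V = θ·R_c·A = 3.263766·11.2028·342.5000 = 12522.933 mm³

Volume = 12522.933 mm³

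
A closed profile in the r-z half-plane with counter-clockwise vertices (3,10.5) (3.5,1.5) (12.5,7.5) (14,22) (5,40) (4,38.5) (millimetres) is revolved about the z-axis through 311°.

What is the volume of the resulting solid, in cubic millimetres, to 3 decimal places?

Profile (r,z), 6 vertices: (3,10.5) (3.5,1.5) (12.5,7.5) (14,22) (5,40) (4,38.5)
edge 0: (3,10.5)→(3.5,1.5)  cross = 3·1.5 − 3.5·10.5 = -32.2500; (r_i+r_j)·cross = 6.5·-32.2500 = -209.6250
edge 1: (3.5,1.5)→(12.5,7.5)  cross = 3.5·7.5 − 12.5·1.5 = 7.5000; (r_i+r_j)·cross = 16·7.5000 = 120.0000
edge 2: (12.5,7.5)→(14,22)  cross = 12.5·22 − 14·7.5 = 170.0000; (r_i+r_j)·cross = 26.5·170.0000 = 4505.0000
edge 3: (14,22)→(5,40)  cross = 14·40 − 5·22 = 450.0000; (r_i+r_j)·cross = 19·450.0000 = 8550.0000
edge 4: (5,40)→(4,38.5)  cross = 5·38.5 − 4·40 = 32.5000; (r_i+r_j)·cross = 9·32.5000 = 292.5000
edge 5: (4,38.5)→(3,10.5)  cross = 4·10.5 − 3·38.5 = -73.5000; (r_i+r_j)·cross = 7·-73.5000 = -514.5000
Σcross = 554.2500 → A = |Σcross|/2 = 277.1250 mm²
Σ(r_i+r_j)·cross = 12743.3750 → first moment M = |Σ|/6 = 2123.8958
R_c = M/A = 2123.8958/277.1250 = 7.6640 mm
θ = 311° = 5.427974 rad
V = θ·R_c·A = 5.427974·7.6640·277.1250 = 11528.451 mm³

Volume = 11528.451 mm³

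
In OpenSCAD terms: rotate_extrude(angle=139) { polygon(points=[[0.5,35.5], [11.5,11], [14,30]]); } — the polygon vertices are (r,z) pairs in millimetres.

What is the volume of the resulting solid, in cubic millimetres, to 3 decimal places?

Volume = 2841.057 mm³

Profile (r,z), 3 vertices: (0.5,35.5) (11.5,11) (14,30)
edge 0: (0.5,35.5)→(11.5,11)  cross = 0.5·11 − 11.5·35.5 = -402.7500; (r_i+r_j)·cross = 12·-402.7500 = -4833.0000
edge 1: (11.5,11)→(14,30)  cross = 11.5·30 − 14·11 = 191.0000; (r_i+r_j)·cross = 25.5·191.0000 = 4870.5000
edge 2: (14,30)→(0.5,35.5)  cross = 14·35.5 − 0.5·30 = 482.0000; (r_i+r_j)·cross = 14.5·482.0000 = 6989.0000
Σcross = 270.2500 → A = |Σcross|/2 = 135.1250 mm²
Σ(r_i+r_j)·cross = 7026.5000 → first moment M = |Σ|/6 = 1171.0833
R_c = M/A = 1171.0833/135.1250 = 8.6667 mm
θ = 139° = 2.426008 rad
V = θ·R_c·A = 2.426008·8.6667·135.1250 = 2841.057 mm³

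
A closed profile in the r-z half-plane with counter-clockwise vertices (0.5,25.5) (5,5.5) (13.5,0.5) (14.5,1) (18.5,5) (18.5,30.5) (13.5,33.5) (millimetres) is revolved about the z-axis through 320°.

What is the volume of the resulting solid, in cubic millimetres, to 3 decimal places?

Volume = 26658.624 mm³

Profile (r,z), 7 vertices: (0.5,25.5) (5,5.5) (13.5,0.5) (14.5,1) (18.5,5) (18.5,30.5) (13.5,33.5)
edge 0: (0.5,25.5)→(5,5.5)  cross = 0.5·5.5 − 5·25.5 = -124.7500; (r_i+r_j)·cross = 5.5·-124.7500 = -686.1250
edge 1: (5,5.5)→(13.5,0.5)  cross = 5·0.5 − 13.5·5.5 = -71.7500; (r_i+r_j)·cross = 18.5·-71.7500 = -1327.3750
edge 2: (13.5,0.5)→(14.5,1)  cross = 13.5·1 − 14.5·0.5 = 6.2500; (r_i+r_j)·cross = 28·6.2500 = 175.0000
edge 3: (14.5,1)→(18.5,5)  cross = 14.5·5 − 18.5·1 = 54.0000; (r_i+r_j)·cross = 33·54.0000 = 1782.0000
edge 4: (18.5,5)→(18.5,30.5)  cross = 18.5·30.5 − 18.5·5 = 471.7500; (r_i+r_j)·cross = 37·471.7500 = 17454.7500
edge 5: (18.5,30.5)→(13.5,33.5)  cross = 18.5·33.5 − 13.5·30.5 = 208.0000; (r_i+r_j)·cross = 32·208.0000 = 6656.0000
edge 6: (13.5,33.5)→(0.5,25.5)  cross = 13.5·25.5 − 0.5·33.5 = 327.5000; (r_i+r_j)·cross = 14·327.5000 = 4585.0000
Σcross = 871.0000 → A = |Σcross|/2 = 435.5000 mm²
Σ(r_i+r_j)·cross = 28639.2500 → first moment M = |Σ|/6 = 4773.2083
R_c = M/A = 4773.2083/435.5000 = 10.9603 mm
θ = 320° = 5.585054 rad
V = θ·R_c·A = 5.585054·10.9603·435.5000 = 26658.624 mm³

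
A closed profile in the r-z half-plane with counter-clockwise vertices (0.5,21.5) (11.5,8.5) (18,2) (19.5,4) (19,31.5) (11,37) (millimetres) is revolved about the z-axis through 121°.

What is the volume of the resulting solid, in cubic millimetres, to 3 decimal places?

Profile (r,z), 6 vertices: (0.5,21.5) (11.5,8.5) (18,2) (19.5,4) (19,31.5) (11,37)
edge 0: (0.5,21.5)→(11.5,8.5)  cross = 0.5·8.5 − 11.5·21.5 = -243.0000; (r_i+r_j)·cross = 12·-243.0000 = -2916.0000
edge 1: (11.5,8.5)→(18,2)  cross = 11.5·2 − 18·8.5 = -130.0000; (r_i+r_j)·cross = 29.5·-130.0000 = -3835.0000
edge 2: (18,2)→(19.5,4)  cross = 18·4 − 19.5·2 = 33.0000; (r_i+r_j)·cross = 37.5·33.0000 = 1237.5000
edge 3: (19.5,4)→(19,31.5)  cross = 19.5·31.5 − 19·4 = 538.2500; (r_i+r_j)·cross = 38.5·538.2500 = 20722.6250
edge 4: (19,31.5)→(11,37)  cross = 19·37 − 11·31.5 = 356.5000; (r_i+r_j)·cross = 30·356.5000 = 10695.0000
edge 5: (11,37)→(0.5,21.5)  cross = 11·21.5 − 0.5·37 = 218.0000; (r_i+r_j)·cross = 11.5·218.0000 = 2507.0000
Σcross = 772.7500 → A = |Σcross|/2 = 386.3750 mm²
Σ(r_i+r_j)·cross = 28411.1250 → first moment M = |Σ|/6 = 4735.1875
R_c = M/A = 4735.1875/386.3750 = 12.2554 mm
θ = 121° = 2.111848 rad
V = θ·R_c·A = 2.111848·12.2554·386.3750 = 9999.998 mm³

Volume = 9999.998 mm³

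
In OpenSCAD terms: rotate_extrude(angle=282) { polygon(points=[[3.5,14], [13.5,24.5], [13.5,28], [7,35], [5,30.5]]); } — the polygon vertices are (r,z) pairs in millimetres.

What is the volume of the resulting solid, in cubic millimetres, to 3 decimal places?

Profile (r,z), 5 vertices: (3.5,14) (13.5,24.5) (13.5,28) (7,35) (5,30.5)
edge 0: (3.5,14)→(13.5,24.5)  cross = 3.5·24.5 − 13.5·14 = -103.2500; (r_i+r_j)·cross = 17·-103.2500 = -1755.2500
edge 1: (13.5,24.5)→(13.5,28)  cross = 13.5·28 − 13.5·24.5 = 47.2500; (r_i+r_j)·cross = 27·47.2500 = 1275.7500
edge 2: (13.5,28)→(7,35)  cross = 13.5·35 − 7·28 = 276.5000; (r_i+r_j)·cross = 20.5·276.5000 = 5668.2500
edge 3: (7,35)→(5,30.5)  cross = 7·30.5 − 5·35 = 38.5000; (r_i+r_j)·cross = 12·38.5000 = 462.0000
edge 4: (5,30.5)→(3.5,14)  cross = 5·14 − 3.5·30.5 = -36.7500; (r_i+r_j)·cross = 8.5·-36.7500 = -312.3750
Σcross = 222.2500 → A = |Σcross|/2 = 111.1250 mm²
Σ(r_i+r_j)·cross = 5338.3750 → first moment M = |Σ|/6 = 889.7292
R_c = M/A = 889.7292/111.1250 = 8.0066 mm
θ = 282° = 4.921828 rad
V = θ·R_c·A = 4.921828·8.0066·111.1250 = 4379.094 mm³

Volume = 4379.094 mm³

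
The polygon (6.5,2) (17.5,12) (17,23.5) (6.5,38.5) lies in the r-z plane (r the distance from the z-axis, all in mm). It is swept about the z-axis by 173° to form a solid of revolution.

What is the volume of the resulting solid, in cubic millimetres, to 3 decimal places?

Profile (r,z), 4 vertices: (6.5,2) (17.5,12) (17,23.5) (6.5,38.5)
edge 0: (6.5,2)→(17.5,12)  cross = 6.5·12 − 17.5·2 = 43.0000; (r_i+r_j)·cross = 24·43.0000 = 1032.0000
edge 1: (17.5,12)→(17,23.5)  cross = 17.5·23.5 − 17·12 = 207.2500; (r_i+r_j)·cross = 34.5·207.2500 = 7150.1250
edge 2: (17,23.5)→(6.5,38.5)  cross = 17·38.5 − 6.5·23.5 = 501.7500; (r_i+r_j)·cross = 23.5·501.7500 = 11791.1250
edge 3: (6.5,38.5)→(6.5,2)  cross = 6.5·2 − 6.5·38.5 = -237.2500; (r_i+r_j)·cross = 13·-237.2500 = -3084.2500
Σcross = 514.7500 → A = |Σcross|/2 = 257.3750 mm²
Σ(r_i+r_j)·cross = 16889.0000 → first moment M = |Σ|/6 = 2814.8333
R_c = M/A = 2814.8333/257.3750 = 10.9367 mm
θ = 173° = 3.019420 rad
V = θ·R_c·A = 3.019420·10.9367·257.3750 = 8499.163 mm³

Volume = 8499.163 mm³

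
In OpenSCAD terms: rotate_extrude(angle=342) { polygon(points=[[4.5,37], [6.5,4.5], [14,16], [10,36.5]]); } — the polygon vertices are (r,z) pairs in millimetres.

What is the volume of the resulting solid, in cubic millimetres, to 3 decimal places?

Profile (r,z), 4 vertices: (4.5,37) (6.5,4.5) (14,16) (10,36.5)
edge 0: (4.5,37)→(6.5,4.5)  cross = 4.5·4.5 − 6.5·37 = -220.2500; (r_i+r_j)·cross = 11·-220.2500 = -2422.7500
edge 1: (6.5,4.5)→(14,16)  cross = 6.5·16 − 14·4.5 = 41.0000; (r_i+r_j)·cross = 20.5·41.0000 = 840.5000
edge 2: (14,16)→(10,36.5)  cross = 14·36.5 − 10·16 = 351.0000; (r_i+r_j)·cross = 24·351.0000 = 8424.0000
edge 3: (10,36.5)→(4.5,37)  cross = 10·37 − 4.5·36.5 = 205.7500; (r_i+r_j)·cross = 14.5·205.7500 = 2983.3750
Σcross = 377.5000 → A = |Σcross|/2 = 188.7500 mm²
Σ(r_i+r_j)·cross = 9825.1250 → first moment M = |Σ|/6 = 1637.5208
R_c = M/A = 1637.5208/188.7500 = 8.6756 mm
θ = 342° = 5.969026 rad
V = θ·R_c·A = 5.969026·8.6756·188.7500 = 9774.404 mm³

Volume = 9774.404 mm³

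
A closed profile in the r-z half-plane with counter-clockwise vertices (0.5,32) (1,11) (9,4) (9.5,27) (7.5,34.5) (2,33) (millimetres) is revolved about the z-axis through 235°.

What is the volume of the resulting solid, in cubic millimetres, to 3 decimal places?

Profile (r,z), 6 vertices: (0.5,32) (1,11) (9,4) (9.5,27) (7.5,34.5) (2,33)
edge 0: (0.5,32)→(1,11)  cross = 0.5·11 − 1·32 = -26.5000; (r_i+r_j)·cross = 1.5·-26.5000 = -39.7500
edge 1: (1,11)→(9,4)  cross = 1·4 − 9·11 = -95.0000; (r_i+r_j)·cross = 10·-95.0000 = -950.0000
edge 2: (9,4)→(9.5,27)  cross = 9·27 − 9.5·4 = 205.0000; (r_i+r_j)·cross = 18.5·205.0000 = 3792.5000
edge 3: (9.5,27)→(7.5,34.5)  cross = 9.5·34.5 − 7.5·27 = 125.2500; (r_i+r_j)·cross = 17·125.2500 = 2129.2500
edge 4: (7.5,34.5)→(2,33)  cross = 7.5·33 − 2·34.5 = 178.5000; (r_i+r_j)·cross = 9.5·178.5000 = 1695.7500
edge 5: (2,33)→(0.5,32)  cross = 2·32 − 0.5·33 = 47.5000; (r_i+r_j)·cross = 2.5·47.5000 = 118.7500
Σcross = 434.7500 → A = |Σcross|/2 = 217.3750 mm²
Σ(r_i+r_j)·cross = 6746.5000 → first moment M = |Σ|/6 = 1124.4167
R_c = M/A = 1124.4167/217.3750 = 5.1727 mm
θ = 235° = 4.101524 rad
V = θ·R_c·A = 4.101524·5.1727·217.3750 = 4611.822 mm³

Volume = 4611.822 mm³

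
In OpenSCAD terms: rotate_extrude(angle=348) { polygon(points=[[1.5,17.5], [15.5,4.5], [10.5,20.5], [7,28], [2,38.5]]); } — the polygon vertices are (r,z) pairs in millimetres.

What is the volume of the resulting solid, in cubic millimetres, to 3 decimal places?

Volume = 7098.311 mm³

Profile (r,z), 5 vertices: (1.5,17.5) (15.5,4.5) (10.5,20.5) (7,28) (2,38.5)
edge 0: (1.5,17.5)→(15.5,4.5)  cross = 1.5·4.5 − 15.5·17.5 = -264.5000; (r_i+r_j)·cross = 17·-264.5000 = -4496.5000
edge 1: (15.5,4.5)→(10.5,20.5)  cross = 15.5·20.5 − 10.5·4.5 = 270.5000; (r_i+r_j)·cross = 26·270.5000 = 7033.0000
edge 2: (10.5,20.5)→(7,28)  cross = 10.5·28 − 7·20.5 = 150.5000; (r_i+r_j)·cross = 17.5·150.5000 = 2633.7500
edge 3: (7,28)→(2,38.5)  cross = 7·38.5 − 2·28 = 213.5000; (r_i+r_j)·cross = 9·213.5000 = 1921.5000
edge 4: (2,38.5)→(1.5,17.5)  cross = 2·17.5 − 1.5·38.5 = -22.7500; (r_i+r_j)·cross = 3.5·-22.7500 = -79.6250
Σcross = 347.2500 → A = |Σcross|/2 = 173.6250 mm²
Σ(r_i+r_j)·cross = 7012.1250 → first moment M = |Σ|/6 = 1168.6875
R_c = M/A = 1168.6875/173.6250 = 6.7311 mm
θ = 348° = 6.073746 rad
V = θ·R_c·A = 6.073746·6.7311·173.6250 = 7098.311 mm³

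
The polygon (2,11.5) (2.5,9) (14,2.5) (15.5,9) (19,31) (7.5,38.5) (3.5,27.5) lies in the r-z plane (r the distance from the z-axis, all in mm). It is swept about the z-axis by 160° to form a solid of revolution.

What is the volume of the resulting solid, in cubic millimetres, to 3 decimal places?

Volume = 11708.250 mm³

Profile (r,z), 7 vertices: (2,11.5) (2.5,9) (14,2.5) (15.5,9) (19,31) (7.5,38.5) (3.5,27.5)
edge 0: (2,11.5)→(2.5,9)  cross = 2·9 − 2.5·11.5 = -10.7500; (r_i+r_j)·cross = 4.5·-10.7500 = -48.3750
edge 1: (2.5,9)→(14,2.5)  cross = 2.5·2.5 − 14·9 = -119.7500; (r_i+r_j)·cross = 16.5·-119.7500 = -1975.8750
edge 2: (14,2.5)→(15.5,9)  cross = 14·9 − 15.5·2.5 = 87.2500; (r_i+r_j)·cross = 29.5·87.2500 = 2573.8750
edge 3: (15.5,9)→(19,31)  cross = 15.5·31 − 19·9 = 309.5000; (r_i+r_j)·cross = 34.5·309.5000 = 10677.7500
edge 4: (19,31)→(7.5,38.5)  cross = 19·38.5 − 7.5·31 = 499.0000; (r_i+r_j)·cross = 26.5·499.0000 = 13223.5000
edge 5: (7.5,38.5)→(3.5,27.5)  cross = 7.5·27.5 − 3.5·38.5 = 71.5000; (r_i+r_j)·cross = 11·71.5000 = 786.5000
edge 6: (3.5,27.5)→(2,11.5)  cross = 3.5·11.5 − 2·27.5 = -14.7500; (r_i+r_j)·cross = 5.5·-14.7500 = -81.1250
Σcross = 822.0000 → A = |Σcross|/2 = 411.0000 mm²
Σ(r_i+r_j)·cross = 25156.2500 → first moment M = |Σ|/6 = 4192.7083
R_c = M/A = 4192.7083/411.0000 = 10.2012 mm
θ = 160° = 2.792527 rad
V = θ·R_c·A = 2.792527·10.2012·411.0000 = 11708.250 mm³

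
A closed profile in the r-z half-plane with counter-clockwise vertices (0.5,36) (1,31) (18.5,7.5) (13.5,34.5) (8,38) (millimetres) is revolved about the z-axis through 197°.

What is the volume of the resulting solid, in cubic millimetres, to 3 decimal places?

Volume = 7735.169 mm³

Profile (r,z), 5 vertices: (0.5,36) (1,31) (18.5,7.5) (13.5,34.5) (8,38)
edge 0: (0.5,36)→(1,31)  cross = 0.5·31 − 1·36 = -20.5000; (r_i+r_j)·cross = 1.5·-20.5000 = -30.7500
edge 1: (1,31)→(18.5,7.5)  cross = 1·7.5 − 18.5·31 = -566.0000; (r_i+r_j)·cross = 19.5·-566.0000 = -11037.0000
edge 2: (18.5,7.5)→(13.5,34.5)  cross = 18.5·34.5 − 13.5·7.5 = 537.0000; (r_i+r_j)·cross = 32·537.0000 = 17184.0000
edge 3: (13.5,34.5)→(8,38)  cross = 13.5·38 − 8·34.5 = 237.0000; (r_i+r_j)·cross = 21.5·237.0000 = 5095.5000
edge 4: (8,38)→(0.5,36)  cross = 8·36 − 0.5·38 = 269.0000; (r_i+r_j)·cross = 8.5·269.0000 = 2286.5000
Σcross = 456.5000 → A = |Σcross|/2 = 228.2500 mm²
Σ(r_i+r_j)·cross = 13498.2500 → first moment M = |Σ|/6 = 2249.7083
R_c = M/A = 2249.7083/228.2500 = 9.8563 mm
θ = 197° = 3.438299 rad
V = θ·R_c·A = 3.438299·9.8563·228.2500 = 7735.169 mm³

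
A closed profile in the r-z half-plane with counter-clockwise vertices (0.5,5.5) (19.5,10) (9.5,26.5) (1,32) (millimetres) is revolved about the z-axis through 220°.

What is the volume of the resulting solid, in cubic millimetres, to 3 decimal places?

Profile (r,z), 4 vertices: (0.5,5.5) (19.5,10) (9.5,26.5) (1,32)
edge 0: (0.5,5.5)→(19.5,10)  cross = 0.5·10 − 19.5·5.5 = -102.2500; (r_i+r_j)·cross = 20·-102.2500 = -2045.0000
edge 1: (19.5,10)→(9.5,26.5)  cross = 19.5·26.5 − 9.5·10 = 421.7500; (r_i+r_j)·cross = 29·421.7500 = 12230.7500
edge 2: (9.5,26.5)→(1,32)  cross = 9.5·32 − 1·26.5 = 277.5000; (r_i+r_j)·cross = 10.5·277.5000 = 2913.7500
edge 3: (1,32)→(0.5,5.5)  cross = 1·5.5 − 0.5·32 = -10.5000; (r_i+r_j)·cross = 1.5·-10.5000 = -15.7500
Σcross = 586.5000 → A = |Σcross|/2 = 293.2500 mm²
Σ(r_i+r_j)·cross = 13083.7500 → first moment M = |Σ|/6 = 2180.6250
R_c = M/A = 2180.6250/293.2500 = 7.4361 mm
θ = 220° = 3.839724 rad
V = θ·R_c·A = 3.839724·7.4361·293.2500 = 8372.999 mm³

Volume = 8372.999 mm³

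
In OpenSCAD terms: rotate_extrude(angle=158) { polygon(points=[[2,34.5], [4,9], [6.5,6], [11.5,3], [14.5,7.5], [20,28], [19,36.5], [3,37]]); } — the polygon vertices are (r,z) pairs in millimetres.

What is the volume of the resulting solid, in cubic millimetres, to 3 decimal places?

Profile (r,z), 8 vertices: (2,34.5) (4,9) (6.5,6) (11.5,3) (14.5,7.5) (20,28) (19,36.5) (3,37)
edge 0: (2,34.5)→(4,9)  cross = 2·9 − 4·34.5 = -120.0000; (r_i+r_j)·cross = 6·-120.0000 = -720.0000
edge 1: (4,9)→(6.5,6)  cross = 4·6 − 6.5·9 = -34.5000; (r_i+r_j)·cross = 10.5·-34.5000 = -362.2500
edge 2: (6.5,6)→(11.5,3)  cross = 6.5·3 − 11.5·6 = -49.5000; (r_i+r_j)·cross = 18·-49.5000 = -891.0000
edge 3: (11.5,3)→(14.5,7.5)  cross = 11.5·7.5 − 14.5·3 = 42.7500; (r_i+r_j)·cross = 26·42.7500 = 1111.5000
edge 4: (14.5,7.5)→(20,28)  cross = 14.5·28 − 20·7.5 = 256.0000; (r_i+r_j)·cross = 34.5·256.0000 = 8832.0000
edge 5: (20,28)→(19,36.5)  cross = 20·36.5 − 19·28 = 198.0000; (r_i+r_j)·cross = 39·198.0000 = 7722.0000
edge 6: (19,36.5)→(3,37)  cross = 19·37 − 3·36.5 = 593.5000; (r_i+r_j)·cross = 22·593.5000 = 13057.0000
edge 7: (3,37)→(2,34.5)  cross = 3·34.5 − 2·37 = 29.5000; (r_i+r_j)·cross = 5·29.5000 = 147.5000
Σcross = 915.7500 → A = |Σcross|/2 = 457.8750 mm²
Σ(r_i+r_j)·cross = 28896.7500 → first moment M = |Σ|/6 = 4816.1250
R_c = M/A = 4816.1250/457.8750 = 10.5184 mm
θ = 158° = 2.757620 rad
V = θ·R_c·A = 2.757620·10.5184·457.8750 = 13281.044 mm³

Volume = 13281.044 mm³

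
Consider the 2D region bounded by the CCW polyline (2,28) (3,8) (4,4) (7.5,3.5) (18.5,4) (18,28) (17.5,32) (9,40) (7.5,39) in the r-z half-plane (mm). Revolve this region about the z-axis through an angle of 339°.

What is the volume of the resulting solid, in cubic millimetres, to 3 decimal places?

Profile (r,z), 9 vertices: (2,28) (3,8) (4,4) (7.5,3.5) (18.5,4) (18,28) (17.5,32) (9,40) (7.5,39)
edge 0: (2,28)→(3,8)  cross = 2·8 − 3·28 = -68.0000; (r_i+r_j)·cross = 5·-68.0000 = -340.0000
edge 1: (3,8)→(4,4)  cross = 3·4 − 4·8 = -20.0000; (r_i+r_j)·cross = 7·-20.0000 = -140.0000
edge 2: (4,4)→(7.5,3.5)  cross = 4·3.5 − 7.5·4 = -16.0000; (r_i+r_j)·cross = 11.5·-16.0000 = -184.0000
edge 3: (7.5,3.5)→(18.5,4)  cross = 7.5·4 − 18.5·3.5 = -34.7500; (r_i+r_j)·cross = 26·-34.7500 = -903.5000
edge 4: (18.5,4)→(18,28)  cross = 18.5·28 − 18·4 = 446.0000; (r_i+r_j)·cross = 36.5·446.0000 = 16279.0000
edge 5: (18,28)→(17.5,32)  cross = 18·32 − 17.5·28 = 86.0000; (r_i+r_j)·cross = 35.5·86.0000 = 3053.0000
edge 6: (17.5,32)→(9,40)  cross = 17.5·40 − 9·32 = 412.0000; (r_i+r_j)·cross = 26.5·412.0000 = 10918.0000
edge 7: (9,40)→(7.5,39)  cross = 9·39 − 7.5·40 = 51.0000; (r_i+r_j)·cross = 16.5·51.0000 = 841.5000
edge 8: (7.5,39)→(2,28)  cross = 7.5·28 − 2·39 = 132.0000; (r_i+r_j)·cross = 9.5·132.0000 = 1254.0000
Σcross = 988.2500 → A = |Σcross|/2 = 494.1250 mm²
Σ(r_i+r_j)·cross = 30778.0000 → first moment M = |Σ|/6 = 5129.6667
R_c = M/A = 5129.6667/494.1250 = 10.3813 mm
θ = 339° = 5.916666 rad
V = θ·R_c·A = 5.916666·10.3813·494.1250 = 30350.525 mm³

Volume = 30350.525 mm³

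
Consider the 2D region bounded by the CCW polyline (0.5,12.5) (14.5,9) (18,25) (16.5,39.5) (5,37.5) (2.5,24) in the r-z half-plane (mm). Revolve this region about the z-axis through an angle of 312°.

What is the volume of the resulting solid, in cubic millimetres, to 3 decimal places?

Volume = 21305.007 mm³

Profile (r,z), 6 vertices: (0.5,12.5) (14.5,9) (18,25) (16.5,39.5) (5,37.5) (2.5,24)
edge 0: (0.5,12.5)→(14.5,9)  cross = 0.5·9 − 14.5·12.5 = -176.7500; (r_i+r_j)·cross = 15·-176.7500 = -2651.2500
edge 1: (14.5,9)→(18,25)  cross = 14.5·25 − 18·9 = 200.5000; (r_i+r_j)·cross = 32.5·200.5000 = 6516.2500
edge 2: (18,25)→(16.5,39.5)  cross = 18·39.5 − 16.5·25 = 298.5000; (r_i+r_j)·cross = 34.5·298.5000 = 10298.2500
edge 3: (16.5,39.5)→(5,37.5)  cross = 16.5·37.5 − 5·39.5 = 421.2500; (r_i+r_j)·cross = 21.5·421.2500 = 9056.8750
edge 4: (5,37.5)→(2.5,24)  cross = 5·24 − 2.5·37.5 = 26.2500; (r_i+r_j)·cross = 7.5·26.2500 = 196.8750
edge 5: (2.5,24)→(0.5,12.5)  cross = 2.5·12.5 − 0.5·24 = 19.2500; (r_i+r_j)·cross = 3·19.2500 = 57.7500
Σcross = 789.0000 → A = |Σcross|/2 = 394.5000 mm²
Σ(r_i+r_j)·cross = 23474.7500 → first moment M = |Σ|/6 = 3912.4583
R_c = M/A = 3912.4583/394.5000 = 9.9175 mm
θ = 312° = 5.445427 rad
V = θ·R_c·A = 5.445427·9.9175·394.5000 = 21305.007 mm³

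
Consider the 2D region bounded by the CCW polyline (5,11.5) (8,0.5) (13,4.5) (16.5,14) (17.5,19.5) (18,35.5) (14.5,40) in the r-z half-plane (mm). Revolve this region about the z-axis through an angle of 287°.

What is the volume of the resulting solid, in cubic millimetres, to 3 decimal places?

Volume = 17415.162 mm³

Profile (r,z), 7 vertices: (5,11.5) (8,0.5) (13,4.5) (16.5,14) (17.5,19.5) (18,35.5) (14.5,40)
edge 0: (5,11.5)→(8,0.5)  cross = 5·0.5 − 8·11.5 = -89.5000; (r_i+r_j)·cross = 13·-89.5000 = -1163.5000
edge 1: (8,0.5)→(13,4.5)  cross = 8·4.5 − 13·0.5 = 29.5000; (r_i+r_j)·cross = 21·29.5000 = 619.5000
edge 2: (13,4.5)→(16.5,14)  cross = 13·14 − 16.5·4.5 = 107.7500; (r_i+r_j)·cross = 29.5·107.7500 = 3178.6250
edge 3: (16.5,14)→(17.5,19.5)  cross = 16.5·19.5 − 17.5·14 = 76.7500; (r_i+r_j)·cross = 34·76.7500 = 2609.5000
edge 4: (17.5,19.5)→(18,35.5)  cross = 17.5·35.5 − 18·19.5 = 270.2500; (r_i+r_j)·cross = 35.5·270.2500 = 9593.8750
edge 5: (18,35.5)→(14.5,40)  cross = 18·40 − 14.5·35.5 = 205.2500; (r_i+r_j)·cross = 32.5·205.2500 = 6670.6250
edge 6: (14.5,40)→(5,11.5)  cross = 14.5·11.5 − 5·40 = -33.2500; (r_i+r_j)·cross = 19.5·-33.2500 = -648.3750
Σcross = 566.7500 → A = |Σcross|/2 = 283.3750 mm²
Σ(r_i+r_j)·cross = 20860.2500 → first moment M = |Σ|/6 = 3476.7083
R_c = M/A = 3476.7083/283.3750 = 12.2689 mm
θ = 287° = 5.009095 rad
V = θ·R_c·A = 5.009095·12.2689·283.3750 = 17415.162 mm³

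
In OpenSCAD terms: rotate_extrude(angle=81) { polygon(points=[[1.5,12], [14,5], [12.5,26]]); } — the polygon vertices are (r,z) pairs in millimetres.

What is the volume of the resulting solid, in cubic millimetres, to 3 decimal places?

Profile (r,z), 3 vertices: (1.5,12) (14,5) (12.5,26)
edge 0: (1.5,12)→(14,5)  cross = 1.5·5 − 14·12 = -160.5000; (r_i+r_j)·cross = 15.5·-160.5000 = -2487.7500
edge 1: (14,5)→(12.5,26)  cross = 14·26 − 12.5·5 = 301.5000; (r_i+r_j)·cross = 26.5·301.5000 = 7989.7500
edge 2: (12.5,26)→(1.5,12)  cross = 12.5·12 − 1.5·26 = 111.0000; (r_i+r_j)·cross = 14·111.0000 = 1554.0000
Σcross = 252.0000 → A = |Σcross|/2 = 126.0000 mm²
Σ(r_i+r_j)·cross = 7056.0000 → first moment M = |Σ|/6 = 1176.0000
R_c = M/A = 1176.0000/126.0000 = 9.3333 mm
θ = 81° = 1.413717 rad
V = θ·R_c·A = 1.413717·9.3333·126.0000 = 1662.531 mm³

Volume = 1662.531 mm³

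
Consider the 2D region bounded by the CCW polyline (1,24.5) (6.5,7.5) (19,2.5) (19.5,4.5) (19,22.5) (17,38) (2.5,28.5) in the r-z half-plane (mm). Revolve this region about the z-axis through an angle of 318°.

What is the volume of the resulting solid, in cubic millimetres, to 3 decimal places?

Volume = 28295.921 mm³

Profile (r,z), 7 vertices: (1,24.5) (6.5,7.5) (19,2.5) (19.5,4.5) (19,22.5) (17,38) (2.5,28.5)
edge 0: (1,24.5)→(6.5,7.5)  cross = 1·7.5 − 6.5·24.5 = -151.7500; (r_i+r_j)·cross = 7.5·-151.7500 = -1138.1250
edge 1: (6.5,7.5)→(19,2.5)  cross = 6.5·2.5 − 19·7.5 = -126.2500; (r_i+r_j)·cross = 25.5·-126.2500 = -3219.3750
edge 2: (19,2.5)→(19.5,4.5)  cross = 19·4.5 − 19.5·2.5 = 36.7500; (r_i+r_j)·cross = 38.5·36.7500 = 1414.8750
edge 3: (19.5,4.5)→(19,22.5)  cross = 19.5·22.5 − 19·4.5 = 353.2500; (r_i+r_j)·cross = 38.5·353.2500 = 13600.1250
edge 4: (19,22.5)→(17,38)  cross = 19·38 − 17·22.5 = 339.5000; (r_i+r_j)·cross = 36·339.5000 = 12222.0000
edge 5: (17,38)→(2.5,28.5)  cross = 17·28.5 − 2.5·38 = 389.5000; (r_i+r_j)·cross = 19.5·389.5000 = 7595.2500
edge 6: (2.5,28.5)→(1,24.5)  cross = 2.5·24.5 − 1·28.5 = 32.7500; (r_i+r_j)·cross = 3.5·32.7500 = 114.6250
Σcross = 873.7500 → A = |Σcross|/2 = 436.8750 mm²
Σ(r_i+r_j)·cross = 30589.3750 → first moment M = |Σ|/6 = 5098.2292
R_c = M/A = 5098.2292/436.8750 = 11.6698 mm
θ = 318° = 5.550147 rad
V = θ·R_c·A = 5.550147·11.6698·436.8750 = 28295.921 mm³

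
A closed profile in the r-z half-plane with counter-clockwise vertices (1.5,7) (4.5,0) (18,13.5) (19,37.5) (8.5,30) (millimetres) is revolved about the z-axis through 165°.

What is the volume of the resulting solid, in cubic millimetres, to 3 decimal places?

Volume = 11383.223 mm³

Profile (r,z), 5 vertices: (1.5,7) (4.5,0) (18,13.5) (19,37.5) (8.5,30)
edge 0: (1.5,7)→(4.5,0)  cross = 1.5·0 − 4.5·7 = -31.5000; (r_i+r_j)·cross = 6·-31.5000 = -189.0000
edge 1: (4.5,0)→(18,13.5)  cross = 4.5·13.5 − 18·0 = 60.7500; (r_i+r_j)·cross = 22.5·60.7500 = 1366.8750
edge 2: (18,13.5)→(19,37.5)  cross = 18·37.5 − 19·13.5 = 418.5000; (r_i+r_j)·cross = 37·418.5000 = 15484.5000
edge 3: (19,37.5)→(8.5,30)  cross = 19·30 − 8.5·37.5 = 251.2500; (r_i+r_j)·cross = 27.5·251.2500 = 6909.3750
edge 4: (8.5,30)→(1.5,7)  cross = 8.5·7 − 1.5·30 = 14.5000; (r_i+r_j)·cross = 10·14.5000 = 145.0000
Σcross = 713.5000 → A = |Σcross|/2 = 356.7500 mm²
Σ(r_i+r_j)·cross = 23716.7500 → first moment M = |Σ|/6 = 3952.7917
R_c = M/A = 3952.7917/356.7500 = 11.0800 mm
θ = 165° = 2.879793 rad
V = θ·R_c·A = 2.879793·11.0800·356.7500 = 11383.223 mm³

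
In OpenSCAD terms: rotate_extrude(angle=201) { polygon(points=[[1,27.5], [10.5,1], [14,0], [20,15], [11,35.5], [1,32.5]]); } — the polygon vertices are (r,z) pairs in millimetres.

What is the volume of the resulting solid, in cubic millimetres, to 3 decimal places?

Profile (r,z), 6 vertices: (1,27.5) (10.5,1) (14,0) (20,15) (11,35.5) (1,32.5)
edge 0: (1,27.5)→(10.5,1)  cross = 1·1 − 10.5·27.5 = -287.7500; (r_i+r_j)·cross = 11.5·-287.7500 = -3309.1250
edge 1: (10.5,1)→(14,0)  cross = 10.5·0 − 14·1 = -14.0000; (r_i+r_j)·cross = 24.5·-14.0000 = -343.0000
edge 2: (14,0)→(20,15)  cross = 14·15 − 20·0 = 210.0000; (r_i+r_j)·cross = 34·210.0000 = 7140.0000
edge 3: (20,15)→(11,35.5)  cross = 20·35.5 − 11·15 = 545.0000; (r_i+r_j)·cross = 31·545.0000 = 16895.0000
edge 4: (11,35.5)→(1,32.5)  cross = 11·32.5 − 1·35.5 = 322.0000; (r_i+r_j)·cross = 12·322.0000 = 3864.0000
edge 5: (1,32.5)→(1,27.5)  cross = 1·27.5 − 1·32.5 = -5.0000; (r_i+r_j)·cross = 2·-5.0000 = -10.0000
Σcross = 770.2500 → A = |Σcross|/2 = 385.1250 mm²
Σ(r_i+r_j)·cross = 24236.8750 → first moment M = |Σ|/6 = 4039.4792
R_c = M/A = 4039.4792/385.1250 = 10.4887 mm
θ = 201° = 3.508112 rad
V = θ·R_c·A = 3.508112·10.4887·385.1250 = 14170.945 mm³

Volume = 14170.945 mm³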